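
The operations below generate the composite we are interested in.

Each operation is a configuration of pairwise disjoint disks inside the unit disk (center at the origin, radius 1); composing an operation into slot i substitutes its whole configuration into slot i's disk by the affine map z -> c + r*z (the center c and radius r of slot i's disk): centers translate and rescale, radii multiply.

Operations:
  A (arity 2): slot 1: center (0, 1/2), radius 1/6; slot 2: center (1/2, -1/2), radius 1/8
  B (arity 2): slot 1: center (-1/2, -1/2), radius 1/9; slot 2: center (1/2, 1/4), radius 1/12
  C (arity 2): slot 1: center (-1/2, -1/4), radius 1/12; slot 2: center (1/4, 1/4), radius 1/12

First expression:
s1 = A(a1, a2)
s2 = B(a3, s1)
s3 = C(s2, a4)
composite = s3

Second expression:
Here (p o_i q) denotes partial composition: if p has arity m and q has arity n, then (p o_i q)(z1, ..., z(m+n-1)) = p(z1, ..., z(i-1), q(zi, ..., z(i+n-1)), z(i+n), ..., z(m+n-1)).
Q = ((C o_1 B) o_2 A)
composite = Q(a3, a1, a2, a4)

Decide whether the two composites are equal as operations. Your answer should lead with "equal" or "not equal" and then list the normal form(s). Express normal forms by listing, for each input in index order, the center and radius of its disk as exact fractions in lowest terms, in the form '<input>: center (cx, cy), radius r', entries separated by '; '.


The first composite normalizes to a1: center (-11/24, -65/288), radius 1/864; a2: center (-131/288, -67/288), radius 1/1152; a3: center (-13/24, -7/24), radius 1/108; a4: center (1/4, 1/4), radius 1/12
The second composite normalizes to a1: center (-11/24, -65/288), radius 1/864; a2: center (-131/288, -67/288), radius 1/1152; a3: center (-13/24, -7/24), radius 1/108; a4: center (1/4, 1/4), radius 1/12
Same normal form: equal.

equal; both compose to a1: center (-11/24, -65/288), radius 1/864; a2: center (-131/288, -67/288), radius 1/1152; a3: center (-13/24, -7/24), radius 1/108; a4: center (1/4, 1/4), radius 1/12


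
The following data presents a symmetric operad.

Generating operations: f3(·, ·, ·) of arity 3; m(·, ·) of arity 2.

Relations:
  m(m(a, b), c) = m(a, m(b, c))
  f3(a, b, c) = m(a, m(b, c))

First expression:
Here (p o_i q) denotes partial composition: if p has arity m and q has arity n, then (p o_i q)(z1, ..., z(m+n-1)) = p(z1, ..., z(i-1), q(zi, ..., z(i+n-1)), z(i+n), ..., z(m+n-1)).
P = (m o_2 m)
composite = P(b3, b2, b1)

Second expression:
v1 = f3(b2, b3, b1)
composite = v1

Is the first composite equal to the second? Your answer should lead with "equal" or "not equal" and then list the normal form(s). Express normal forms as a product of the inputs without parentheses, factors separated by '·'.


not equal; first: b3 · b2 · b1; second: b2 · b3 · b1

Normal form of the first expression: b3 · b2 · b1
Normal form of the second expression: b2 · b3 · b1
The forms do not match — not equal.


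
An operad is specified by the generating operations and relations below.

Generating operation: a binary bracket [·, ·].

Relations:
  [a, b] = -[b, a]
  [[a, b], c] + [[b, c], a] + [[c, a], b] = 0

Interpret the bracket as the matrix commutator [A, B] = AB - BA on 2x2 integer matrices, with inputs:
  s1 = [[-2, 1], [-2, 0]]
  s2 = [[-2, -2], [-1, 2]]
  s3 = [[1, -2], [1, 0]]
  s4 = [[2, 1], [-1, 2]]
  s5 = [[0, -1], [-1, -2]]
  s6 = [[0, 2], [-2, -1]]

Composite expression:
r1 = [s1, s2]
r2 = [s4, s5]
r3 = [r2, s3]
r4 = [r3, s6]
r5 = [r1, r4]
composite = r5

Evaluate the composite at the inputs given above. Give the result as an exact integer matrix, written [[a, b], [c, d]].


[[28, 724], [-508, -28]]

[s1, s2] = [[-5, 8], [6, 5]]
[s4, s5] = [[-2, -2], [-2, 2]]
[[s4, s5], s3] = [[-6, 10], [2, 6]]
[[[s4, s5], s3], s6] = [[-24, -34], [-22, 24]]
[[s1, s2], [[[s4, s5], s3], s6]] = [[28, 724], [-508, -28]]


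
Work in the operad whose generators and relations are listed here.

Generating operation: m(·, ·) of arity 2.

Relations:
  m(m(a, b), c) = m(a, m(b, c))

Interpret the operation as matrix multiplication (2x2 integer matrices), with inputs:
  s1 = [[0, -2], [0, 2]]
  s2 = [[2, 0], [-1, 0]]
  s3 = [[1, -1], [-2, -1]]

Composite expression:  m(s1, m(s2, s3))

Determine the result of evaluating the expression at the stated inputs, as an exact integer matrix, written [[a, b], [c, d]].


m(s2, s3) = [[2, -2], [-1, 1]]
m(s1, m(s2, s3)) = [[2, -2], [-2, 2]]

[[2, -2], [-2, 2]]


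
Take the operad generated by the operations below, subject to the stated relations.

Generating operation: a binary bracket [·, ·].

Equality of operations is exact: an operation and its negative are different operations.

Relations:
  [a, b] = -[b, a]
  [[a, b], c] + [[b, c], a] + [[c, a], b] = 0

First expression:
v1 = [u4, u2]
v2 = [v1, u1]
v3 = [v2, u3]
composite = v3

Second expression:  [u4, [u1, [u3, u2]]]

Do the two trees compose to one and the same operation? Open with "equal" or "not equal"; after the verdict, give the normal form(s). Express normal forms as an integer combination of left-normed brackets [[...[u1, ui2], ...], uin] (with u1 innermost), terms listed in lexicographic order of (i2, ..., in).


The first expression reduces to [[[u1, u2], u4], u3] - [[[u1, u4], u2], u3]
The second expression reduces to [[[u1, u2], u3], u4] - [[[u1, u3], u2], u4]
No match — not equal.

not equal — first [[[u1, u2], u4], u3] - [[[u1, u4], u2], u3], second [[[u1, u2], u3], u4] - [[[u1, u3], u2], u4]


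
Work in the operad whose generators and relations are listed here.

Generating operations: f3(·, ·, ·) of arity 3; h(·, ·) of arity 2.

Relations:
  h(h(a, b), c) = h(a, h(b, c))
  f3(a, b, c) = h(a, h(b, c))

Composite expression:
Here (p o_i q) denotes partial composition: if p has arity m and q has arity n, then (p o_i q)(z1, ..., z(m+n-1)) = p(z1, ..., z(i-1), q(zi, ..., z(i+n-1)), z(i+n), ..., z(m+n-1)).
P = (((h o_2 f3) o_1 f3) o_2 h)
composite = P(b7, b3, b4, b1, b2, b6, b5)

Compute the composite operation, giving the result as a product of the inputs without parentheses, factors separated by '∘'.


b7 ∘ b3 ∘ b4 ∘ b1 ∘ b2 ∘ b6 ∘ b5

Under associativity of h, the answer is the b's in reading order.
h(b3, b4) unparenthesizes to b3 ∘ b4
f3(b7, h(b3, b4), b1) unparenthesizes to b7 ∘ b3 ∘ b4 ∘ b1
f3(b2, b6, b5) unparenthesizes to b2 ∘ b6 ∘ b5
h(f3(b7, h(b3, b4), b1), f3(b2, b6, b5)) unparenthesizes to b7 ∘ b3 ∘ b4 ∘ b1 ∘ b2 ∘ b6 ∘ b5


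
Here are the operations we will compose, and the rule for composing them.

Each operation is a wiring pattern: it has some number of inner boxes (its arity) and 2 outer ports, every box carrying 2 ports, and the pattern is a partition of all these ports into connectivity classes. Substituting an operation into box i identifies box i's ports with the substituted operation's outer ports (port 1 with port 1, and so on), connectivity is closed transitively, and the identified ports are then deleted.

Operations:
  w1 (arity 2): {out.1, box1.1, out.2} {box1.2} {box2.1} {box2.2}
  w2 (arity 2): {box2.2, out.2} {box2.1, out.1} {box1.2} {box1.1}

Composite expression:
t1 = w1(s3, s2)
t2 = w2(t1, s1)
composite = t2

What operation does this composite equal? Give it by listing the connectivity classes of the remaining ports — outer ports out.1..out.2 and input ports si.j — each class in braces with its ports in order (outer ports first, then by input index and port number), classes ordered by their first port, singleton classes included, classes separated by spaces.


{out.1, s1.1} {out.2, s1.2} {s2.1} {s2.2} {s3.1} {s3.2}

After gluing at w2, chains via deleted ports link the s-ports.
composing w1 on (s3, s2), with out.j its own outer ports: {out.1, out.2, s3.1} {s2.1} {s2.2} {s3.2}
composing w2 on (s3, s2, s1), with out.j its own outer ports: {out.1, s1.1} {out.2, s1.2} {s2.1} {s2.2} {s3.1} {s3.2}


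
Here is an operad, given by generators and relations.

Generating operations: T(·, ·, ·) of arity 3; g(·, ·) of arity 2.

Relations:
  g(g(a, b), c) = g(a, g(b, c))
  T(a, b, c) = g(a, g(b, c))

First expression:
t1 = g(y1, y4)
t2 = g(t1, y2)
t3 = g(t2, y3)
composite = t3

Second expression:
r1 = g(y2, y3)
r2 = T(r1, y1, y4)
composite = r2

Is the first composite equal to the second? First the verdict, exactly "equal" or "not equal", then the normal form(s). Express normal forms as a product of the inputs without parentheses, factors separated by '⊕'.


Reducing the first expression gives y1 ⊕ y4 ⊕ y2 ⊕ y3
Reducing the second expression gives y2 ⊕ y3 ⊕ y1 ⊕ y4
They disagree, so not equal.

not equal — first y1 ⊕ y4 ⊕ y2 ⊕ y3, second y2 ⊕ y3 ⊕ y1 ⊕ y4


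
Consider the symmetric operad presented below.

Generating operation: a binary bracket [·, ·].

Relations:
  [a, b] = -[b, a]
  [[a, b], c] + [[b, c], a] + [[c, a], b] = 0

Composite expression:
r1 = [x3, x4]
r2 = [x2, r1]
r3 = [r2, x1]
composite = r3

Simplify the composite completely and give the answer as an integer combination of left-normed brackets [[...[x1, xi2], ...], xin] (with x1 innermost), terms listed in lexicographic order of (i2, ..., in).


In the tensor algebra, words opening x1 carry the x1-anchored form.
Composite bracket: [[x2, [x3, x4]], x1]
Applying ab - ba throughout gives 8 signed words (2^3 = 8).
Coefficients come from the x1-initial words:
  from x1x2x3x4, sign -1: term -[[[x1, x2], x3], x4]
  from x1x2x4x3, sign +1: term +[[[x1, x2], x4], x3]
  from x1x3x4x2, sign +1: term +[[[x1, x3], x4], x2]
  from x1x4x3x2, sign -1: term -[[[x1, x4], x3], x2]

-[[[x1, x2], x3], x4] + [[[x1, x2], x4], x3] + [[[x1, x3], x4], x2] - [[[x1, x4], x3], x2]


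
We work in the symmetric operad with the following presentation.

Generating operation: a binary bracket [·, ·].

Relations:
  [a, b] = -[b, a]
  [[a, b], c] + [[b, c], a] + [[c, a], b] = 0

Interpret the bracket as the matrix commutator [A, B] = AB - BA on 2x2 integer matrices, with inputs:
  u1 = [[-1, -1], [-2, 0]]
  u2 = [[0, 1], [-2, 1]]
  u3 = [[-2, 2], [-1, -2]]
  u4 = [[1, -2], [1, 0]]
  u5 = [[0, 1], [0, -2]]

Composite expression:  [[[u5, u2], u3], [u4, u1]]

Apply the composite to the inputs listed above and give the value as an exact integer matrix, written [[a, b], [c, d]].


[[-20, 146], [-18, 20]]

[u5, u2] = [[-2, 3], [4, 2]]
[[u5, u2], u3] = [[-11, -8], [-4, 11]]
[u4, u1] = [[5, -3], [1, -5]]
[[[u5, u2], u3], [u4, u1]] = [[-20, 146], [-18, 20]]


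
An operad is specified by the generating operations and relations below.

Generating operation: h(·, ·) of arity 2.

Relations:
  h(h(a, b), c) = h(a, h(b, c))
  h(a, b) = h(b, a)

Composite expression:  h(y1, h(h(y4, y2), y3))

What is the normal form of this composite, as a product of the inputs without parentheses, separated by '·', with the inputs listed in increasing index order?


y1 · y2 · y3 · y4

Both nesting and order wash out for h; what remains is which y's occur.
h(y4, y2) unparenthesizes to y4 · y2
h(h(y4, y2), y3) unparenthesizes to y4 · y2 · y3
h(y1, h(h(y4, y2), y3)) unparenthesizes to y1 · y4 · y2 · y3
reordering the factors by index: y1 · y2 · y3 · y4


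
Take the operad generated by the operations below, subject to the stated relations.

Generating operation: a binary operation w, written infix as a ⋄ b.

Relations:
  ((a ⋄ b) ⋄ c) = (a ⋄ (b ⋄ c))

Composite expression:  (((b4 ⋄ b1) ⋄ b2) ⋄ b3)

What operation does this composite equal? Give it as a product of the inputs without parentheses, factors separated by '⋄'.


b4 ⋄ b1 ⋄ b2 ⋄ b3


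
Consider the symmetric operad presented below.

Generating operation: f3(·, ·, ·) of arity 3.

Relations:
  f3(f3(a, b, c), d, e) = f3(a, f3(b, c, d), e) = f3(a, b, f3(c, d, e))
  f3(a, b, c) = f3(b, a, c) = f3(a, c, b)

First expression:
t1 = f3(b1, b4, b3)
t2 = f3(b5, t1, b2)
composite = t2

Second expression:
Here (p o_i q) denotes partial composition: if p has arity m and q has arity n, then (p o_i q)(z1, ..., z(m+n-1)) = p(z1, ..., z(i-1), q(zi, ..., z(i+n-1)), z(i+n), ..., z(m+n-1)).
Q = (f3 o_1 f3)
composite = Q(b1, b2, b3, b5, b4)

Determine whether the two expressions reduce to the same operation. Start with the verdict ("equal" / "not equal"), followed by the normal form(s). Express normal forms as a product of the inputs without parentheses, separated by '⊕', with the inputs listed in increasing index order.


equal; the common form is b1 ⊕ b2 ⊕ b3 ⊕ b4 ⊕ b5

The first expression, normalized: b1 ⊕ b2 ⊕ b3 ⊕ b4 ⊕ b5
The second expression, normalized: b1 ⊕ b2 ⊕ b3 ⊕ b4 ⊕ b5
The forms coincide; equal.


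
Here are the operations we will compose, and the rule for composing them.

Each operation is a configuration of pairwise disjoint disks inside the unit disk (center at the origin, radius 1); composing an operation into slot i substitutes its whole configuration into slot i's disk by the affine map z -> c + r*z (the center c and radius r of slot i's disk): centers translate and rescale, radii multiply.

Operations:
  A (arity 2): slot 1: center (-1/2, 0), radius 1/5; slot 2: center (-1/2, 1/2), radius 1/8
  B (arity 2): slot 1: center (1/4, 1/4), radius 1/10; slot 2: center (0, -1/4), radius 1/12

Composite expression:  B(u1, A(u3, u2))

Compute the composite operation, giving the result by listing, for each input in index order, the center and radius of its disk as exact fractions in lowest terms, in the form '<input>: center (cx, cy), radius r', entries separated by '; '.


u1: center (1/4, 1/4), radius 1/10; u2: center (-1/24, -5/24), radius 1/96; u3: center (-1/24, -1/4), radius 1/60

Follow each u-input down from B: c' goes to c + r*c', radius to r*r'.
input u1: applying the 1 nested substitution gives center (1/4, 1/4), radius 1/10
input u3: applying the 2 nested substitutions gives center (-1/24, -1/4), radius 1/60
input u2: applying the 2 nested substitutions gives center (-1/24, -5/24), radius 1/96


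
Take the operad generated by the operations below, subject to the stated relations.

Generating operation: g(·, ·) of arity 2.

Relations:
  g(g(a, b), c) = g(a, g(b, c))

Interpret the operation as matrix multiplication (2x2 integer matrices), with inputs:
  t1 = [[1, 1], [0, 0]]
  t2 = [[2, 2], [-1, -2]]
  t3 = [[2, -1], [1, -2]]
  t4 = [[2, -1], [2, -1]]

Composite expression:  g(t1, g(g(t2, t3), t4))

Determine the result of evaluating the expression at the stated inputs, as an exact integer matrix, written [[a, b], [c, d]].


[[2, -1], [0, 0]]

g(t2, t3) = [[6, -6], [-4, 5]]
g(g(t2, t3), t4) = [[0, 0], [2, -1]]
g(t1, g(g(t2, t3), t4)) = [[2, -1], [0, 0]]


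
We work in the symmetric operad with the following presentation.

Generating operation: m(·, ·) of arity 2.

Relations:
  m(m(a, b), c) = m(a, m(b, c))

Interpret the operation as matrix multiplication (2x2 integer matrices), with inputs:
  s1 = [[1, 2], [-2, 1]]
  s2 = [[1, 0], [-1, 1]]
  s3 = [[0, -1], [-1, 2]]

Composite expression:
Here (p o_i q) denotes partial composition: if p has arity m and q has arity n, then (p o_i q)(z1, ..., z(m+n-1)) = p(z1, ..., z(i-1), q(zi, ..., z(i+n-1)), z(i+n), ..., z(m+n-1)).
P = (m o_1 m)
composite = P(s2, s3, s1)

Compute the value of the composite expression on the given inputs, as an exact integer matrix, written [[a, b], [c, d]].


m(s2, s3) = [[0, -1], [-1, 3]]
m(m(s2, s3), s1) = [[2, -1], [-7, 1]]

[[2, -1], [-7, 1]]


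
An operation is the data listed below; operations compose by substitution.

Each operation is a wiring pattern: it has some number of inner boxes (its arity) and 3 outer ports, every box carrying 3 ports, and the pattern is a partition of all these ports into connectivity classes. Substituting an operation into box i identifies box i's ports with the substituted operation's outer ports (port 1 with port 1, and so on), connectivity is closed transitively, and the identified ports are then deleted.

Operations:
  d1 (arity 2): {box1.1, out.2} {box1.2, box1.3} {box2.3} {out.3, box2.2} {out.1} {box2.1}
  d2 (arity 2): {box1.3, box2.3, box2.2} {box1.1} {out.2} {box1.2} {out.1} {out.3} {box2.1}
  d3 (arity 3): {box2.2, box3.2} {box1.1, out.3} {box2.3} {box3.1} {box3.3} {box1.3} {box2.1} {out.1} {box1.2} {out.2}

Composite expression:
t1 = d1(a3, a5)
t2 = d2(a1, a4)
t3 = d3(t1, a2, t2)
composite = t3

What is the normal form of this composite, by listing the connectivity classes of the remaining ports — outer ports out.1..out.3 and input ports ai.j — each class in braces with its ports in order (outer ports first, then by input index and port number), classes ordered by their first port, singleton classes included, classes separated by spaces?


{out.1} {out.2} {out.3} {a1.1} {a1.2} {a1.3, a4.2, a4.3} {a2.1} {a2.2} {a2.3} {a3.1} {a3.2, a3.3} {a4.1} {a5.1} {a5.2} {a5.3}

Connectivity passes through glued d3-boundaries; trace each wire chain.
after d1, the pattern on (a3, a5) reads {out.1} {out.2, a3.1} {out.3, a5.2} {a3.2, a3.3} {a5.1} {a5.3} (out.j = its outer ports)
after d2, the pattern on (a1, a4) reads {out.1} {out.2} {out.3} {a1.1} {a1.2} {a1.3, a4.2, a4.3} {a4.1} (out.j = its outer ports)
after d3, the pattern on (a3, a5, a2, a1, a4) reads {out.1} {out.2} {out.3} {a1.1} {a1.2} {a1.3, a4.2, a4.3} {a2.1} {a2.2} {a2.3} {a3.1} {a3.2, a3.3} {a4.1} {a5.1} {a5.2} {a5.3} (out.j = its outer ports)


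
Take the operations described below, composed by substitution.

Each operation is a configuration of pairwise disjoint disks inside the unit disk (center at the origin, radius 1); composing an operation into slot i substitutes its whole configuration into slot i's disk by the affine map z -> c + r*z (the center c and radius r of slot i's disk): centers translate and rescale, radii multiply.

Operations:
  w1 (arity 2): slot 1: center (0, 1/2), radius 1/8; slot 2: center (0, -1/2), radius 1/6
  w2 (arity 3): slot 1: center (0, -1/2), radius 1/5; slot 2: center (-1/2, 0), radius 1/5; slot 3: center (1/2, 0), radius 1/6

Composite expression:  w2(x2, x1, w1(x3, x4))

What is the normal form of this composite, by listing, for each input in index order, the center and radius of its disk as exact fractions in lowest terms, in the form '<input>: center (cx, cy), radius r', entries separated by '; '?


x1: center (-1/2, 0), radius 1/5; x2: center (0, -1/2), radius 1/5; x3: center (1/2, 1/12), radius 1/48; x4: center (1/2, -1/12), radius 1/36

Below w2, radii multiply path by path; the x-disk centers shift.
x2 passes through 1 substitution, ending at center (0, -1/2), radius 1/5
x1 passes through 1 substitution, ending at center (-1/2, 0), radius 1/5
x3 passes through 2 substitutions, ending at center (1/2, 1/12), radius 1/48
x4 passes through 2 substitutions, ending at center (1/2, -1/12), radius 1/36


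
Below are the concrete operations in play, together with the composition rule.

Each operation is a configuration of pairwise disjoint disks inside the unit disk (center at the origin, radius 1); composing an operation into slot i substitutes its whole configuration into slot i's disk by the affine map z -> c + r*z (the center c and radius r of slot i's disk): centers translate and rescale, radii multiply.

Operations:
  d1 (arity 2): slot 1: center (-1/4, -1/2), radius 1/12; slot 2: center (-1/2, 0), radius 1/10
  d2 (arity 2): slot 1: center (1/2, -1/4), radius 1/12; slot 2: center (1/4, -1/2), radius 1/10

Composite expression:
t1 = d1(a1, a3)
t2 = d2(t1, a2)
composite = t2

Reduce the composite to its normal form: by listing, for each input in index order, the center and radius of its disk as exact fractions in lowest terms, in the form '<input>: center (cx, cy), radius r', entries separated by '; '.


a1: center (23/48, -7/24), radius 1/144; a2: center (1/4, -1/2), radius 1/10; a3: center (11/24, -1/4), radius 1/120


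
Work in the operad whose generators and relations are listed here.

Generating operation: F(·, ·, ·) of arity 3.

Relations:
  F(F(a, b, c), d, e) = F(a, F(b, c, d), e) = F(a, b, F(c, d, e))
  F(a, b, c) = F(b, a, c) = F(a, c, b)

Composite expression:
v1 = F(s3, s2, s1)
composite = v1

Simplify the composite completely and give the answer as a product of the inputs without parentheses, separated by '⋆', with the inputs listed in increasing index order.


s1 ⋆ s2 ⋆ s3

Both nesting and order wash out for F; what remains is which s's occur.
F(s3, s2, s1) flattens to s3 ⋆ s2 ⋆ s1
commutativity sorts the factors: s1 ⋆ s2 ⋆ s3


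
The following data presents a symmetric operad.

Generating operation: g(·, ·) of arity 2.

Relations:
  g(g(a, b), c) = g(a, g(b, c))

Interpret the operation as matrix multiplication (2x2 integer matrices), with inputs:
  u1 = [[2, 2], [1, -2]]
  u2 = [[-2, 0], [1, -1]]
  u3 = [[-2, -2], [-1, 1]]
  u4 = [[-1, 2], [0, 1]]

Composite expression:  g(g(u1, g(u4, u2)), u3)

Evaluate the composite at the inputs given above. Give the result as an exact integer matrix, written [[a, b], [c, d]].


g(u4, u2) = [[4, -2], [1, -1]]
g(u1, g(u4, u2)) = [[10, -6], [2, 0]]
g(g(u1, g(u4, u2)), u3) = [[-14, -26], [-4, -4]]

[[-14, -26], [-4, -4]]


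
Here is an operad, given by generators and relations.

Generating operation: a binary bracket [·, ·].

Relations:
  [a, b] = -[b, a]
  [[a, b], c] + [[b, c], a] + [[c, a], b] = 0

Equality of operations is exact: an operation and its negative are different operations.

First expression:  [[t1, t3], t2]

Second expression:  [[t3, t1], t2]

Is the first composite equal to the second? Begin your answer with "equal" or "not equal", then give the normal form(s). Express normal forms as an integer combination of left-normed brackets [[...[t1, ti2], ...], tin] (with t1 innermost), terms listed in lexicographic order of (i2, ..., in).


not equal; first: [[t1, t3], t2]; second: -[[t1, t3], t2]

The first expression, normalized: [[t1, t3], t2]
The second expression, normalized: -[[t1, t3], t2]
Distinct normal forms: not equal.


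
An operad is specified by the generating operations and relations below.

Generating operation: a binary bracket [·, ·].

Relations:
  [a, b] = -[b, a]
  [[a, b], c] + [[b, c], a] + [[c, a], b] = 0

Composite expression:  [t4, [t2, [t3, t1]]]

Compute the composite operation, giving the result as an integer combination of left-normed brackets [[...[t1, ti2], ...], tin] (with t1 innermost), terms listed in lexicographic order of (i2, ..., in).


-[[[t1, t3], t2], t4]


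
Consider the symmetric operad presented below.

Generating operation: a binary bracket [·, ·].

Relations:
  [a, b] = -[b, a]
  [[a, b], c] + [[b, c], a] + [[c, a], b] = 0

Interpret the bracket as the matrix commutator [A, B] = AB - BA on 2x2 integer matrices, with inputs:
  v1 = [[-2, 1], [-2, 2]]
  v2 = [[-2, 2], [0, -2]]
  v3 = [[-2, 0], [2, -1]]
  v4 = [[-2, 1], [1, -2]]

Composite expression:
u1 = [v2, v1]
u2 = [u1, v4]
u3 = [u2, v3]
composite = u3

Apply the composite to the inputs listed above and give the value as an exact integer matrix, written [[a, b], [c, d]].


[[-16, -8], [-40, 16]]

[v2, v1] = [[-4, 8], [0, 4]]
[[v2, v1], v4] = [[8, -8], [8, -8]]
[[[v2, v1], v4], v3] = [[-16, -8], [-40, 16]]


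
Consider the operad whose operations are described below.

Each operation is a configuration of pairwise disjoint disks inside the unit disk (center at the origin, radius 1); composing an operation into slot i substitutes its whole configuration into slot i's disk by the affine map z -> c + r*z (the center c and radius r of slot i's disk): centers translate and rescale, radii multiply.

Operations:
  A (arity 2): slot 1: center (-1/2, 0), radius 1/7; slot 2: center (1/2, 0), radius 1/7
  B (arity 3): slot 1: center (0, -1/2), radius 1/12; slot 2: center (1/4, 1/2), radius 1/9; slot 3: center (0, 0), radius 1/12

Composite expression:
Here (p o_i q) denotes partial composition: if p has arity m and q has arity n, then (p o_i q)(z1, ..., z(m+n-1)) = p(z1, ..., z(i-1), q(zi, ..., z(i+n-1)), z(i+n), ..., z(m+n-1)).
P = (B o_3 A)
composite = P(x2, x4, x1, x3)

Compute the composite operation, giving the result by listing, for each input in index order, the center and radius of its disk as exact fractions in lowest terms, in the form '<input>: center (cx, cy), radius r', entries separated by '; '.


x1: center (-1/24, 0), radius 1/84; x2: center (0, -1/2), radius 1/12; x3: center (1/24, 0), radius 1/84; x4: center (1/4, 1/2), radius 1/9

Below B, radii multiply path by path; the x-disk centers shift.
x2: after 1 affine step, its disk has center (0, -1/2), radius 1/12
x4: after 1 affine step, its disk has center (1/4, 1/2), radius 1/9
x1: after 2 affine steps, its disk has center (-1/24, 0), radius 1/84
x3: after 2 affine steps, its disk has center (1/24, 0), radius 1/84


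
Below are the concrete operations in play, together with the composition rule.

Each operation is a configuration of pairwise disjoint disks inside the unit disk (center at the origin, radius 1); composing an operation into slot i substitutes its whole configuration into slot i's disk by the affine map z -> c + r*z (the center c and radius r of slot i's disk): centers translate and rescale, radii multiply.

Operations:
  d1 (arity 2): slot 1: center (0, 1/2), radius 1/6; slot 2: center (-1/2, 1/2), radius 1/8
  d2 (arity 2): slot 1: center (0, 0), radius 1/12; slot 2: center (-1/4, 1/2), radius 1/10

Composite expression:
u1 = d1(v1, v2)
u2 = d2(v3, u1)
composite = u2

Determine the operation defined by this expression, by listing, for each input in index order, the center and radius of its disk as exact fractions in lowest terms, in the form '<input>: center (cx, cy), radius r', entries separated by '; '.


v1: center (-1/4, 11/20), radius 1/60; v2: center (-3/10, 11/20), radius 1/80; v3: center (0, 0), radius 1/12

Follow each v-input down from d2: c' goes to c + r*c', radius to r*r'.
v3: after 1 affine step, its disk has center (0, 0), radius 1/12
v1: after 2 affine steps, its disk has center (-1/4, 11/20), radius 1/60
v2: after 2 affine steps, its disk has center (-3/10, 11/20), radius 1/80


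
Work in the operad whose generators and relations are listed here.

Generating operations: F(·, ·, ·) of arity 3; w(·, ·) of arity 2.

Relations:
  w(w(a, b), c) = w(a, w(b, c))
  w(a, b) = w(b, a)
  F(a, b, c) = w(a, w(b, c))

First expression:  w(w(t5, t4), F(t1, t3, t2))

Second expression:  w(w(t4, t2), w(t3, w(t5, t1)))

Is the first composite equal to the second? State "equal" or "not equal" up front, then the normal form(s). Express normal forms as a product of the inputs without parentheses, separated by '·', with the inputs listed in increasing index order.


The first expression, normalized: t1 · t2 · t3 · t4 · t5
The second expression, normalized: t1 · t2 · t3 · t4 · t5
One common form — equal.

equal; the common form is t1 · t2 · t3 · t4 · t5


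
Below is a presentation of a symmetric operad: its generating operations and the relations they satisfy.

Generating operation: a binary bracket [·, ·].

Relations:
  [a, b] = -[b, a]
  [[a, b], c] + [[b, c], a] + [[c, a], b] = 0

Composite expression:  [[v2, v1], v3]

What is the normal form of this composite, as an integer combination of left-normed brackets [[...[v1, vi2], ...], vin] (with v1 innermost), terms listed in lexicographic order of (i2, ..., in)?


-[[v1, v2], v3]

Expand each bracket as ab - ba; the v1-initial words give the coefficients.
Composite bracket: [[v2, v1], v3]
Expanding via [a, b] = ab - ba: 4 signed words (2^2 = 4).
Collect the words opening with v1:
  sign of v1v2v3 is -1, so it contributes -[[v1, v2], v3]


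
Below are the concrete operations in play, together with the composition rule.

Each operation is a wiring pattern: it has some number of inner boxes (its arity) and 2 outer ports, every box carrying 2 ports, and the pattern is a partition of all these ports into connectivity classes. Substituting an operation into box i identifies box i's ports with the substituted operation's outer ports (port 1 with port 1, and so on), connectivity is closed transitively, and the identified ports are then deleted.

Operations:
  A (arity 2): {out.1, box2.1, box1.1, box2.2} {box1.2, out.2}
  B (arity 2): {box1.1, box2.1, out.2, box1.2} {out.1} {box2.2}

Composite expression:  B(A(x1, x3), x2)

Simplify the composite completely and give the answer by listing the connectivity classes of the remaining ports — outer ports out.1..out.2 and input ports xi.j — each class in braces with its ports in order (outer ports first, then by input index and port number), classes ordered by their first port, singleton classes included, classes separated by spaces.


{out.1} {out.2, x1.1, x1.2, x2.1, x3.1, x3.2} {x2.2}

Two ports join when wires chain via B-identified ports.
through A, on inputs (x1, x3): {out.1, x1.1, x3.1, x3.2} {out.2, x1.2} (out.j = stage outer ports)
through B, on inputs (x1, x3, x2): {out.1} {out.2, x1.1, x1.2, x2.1, x3.1, x3.2} {x2.2} (out.j = stage outer ports)


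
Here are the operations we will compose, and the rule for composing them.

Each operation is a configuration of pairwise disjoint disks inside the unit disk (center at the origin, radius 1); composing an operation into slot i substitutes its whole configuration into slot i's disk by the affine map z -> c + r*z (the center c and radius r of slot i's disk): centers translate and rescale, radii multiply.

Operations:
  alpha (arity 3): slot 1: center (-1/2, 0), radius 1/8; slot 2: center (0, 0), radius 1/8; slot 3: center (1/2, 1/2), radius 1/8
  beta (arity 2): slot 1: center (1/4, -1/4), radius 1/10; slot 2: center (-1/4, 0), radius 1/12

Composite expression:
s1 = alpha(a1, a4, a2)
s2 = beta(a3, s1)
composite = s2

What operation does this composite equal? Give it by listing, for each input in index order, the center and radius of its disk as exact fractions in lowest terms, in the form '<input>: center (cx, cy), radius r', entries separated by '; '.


a1: center (-7/24, 0), radius 1/96; a2: center (-5/24, 1/24), radius 1/96; a3: center (1/4, -1/4), radius 1/10; a4: center (-1/4, 0), radius 1/96

Follow each a-input down from beta: c' goes to c + r*c', radius to r*r'.
a3 passes through 1 substitution, ending at center (1/4, -1/4), radius 1/10
a1 passes through 2 substitutions, ending at center (-7/24, 0), radius 1/96
a4 passes through 2 substitutions, ending at center (-1/4, 0), radius 1/96
a2 passes through 2 substitutions, ending at center (-5/24, 1/24), radius 1/96


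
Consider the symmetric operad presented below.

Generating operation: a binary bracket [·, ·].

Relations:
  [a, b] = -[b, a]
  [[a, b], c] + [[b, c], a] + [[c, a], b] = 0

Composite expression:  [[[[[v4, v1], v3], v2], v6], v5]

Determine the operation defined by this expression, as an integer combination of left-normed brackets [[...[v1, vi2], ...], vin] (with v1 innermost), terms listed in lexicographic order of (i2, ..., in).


Skip Jacobi rewriting: expand, keep v1-initial words, read off terms.
Composite bracket: [[[[[v4, v1], v3], v2], v6], v5]
Full expansion: 32 signed words from ab - ba (2^5 = 32).
Words beginning with v1 determine it all:
  from v1v4v3v2v6v5, sign -1: term -[[[[[v1, v4], v3], v2], v6], v5]

-[[[[[v1, v4], v3], v2], v6], v5]


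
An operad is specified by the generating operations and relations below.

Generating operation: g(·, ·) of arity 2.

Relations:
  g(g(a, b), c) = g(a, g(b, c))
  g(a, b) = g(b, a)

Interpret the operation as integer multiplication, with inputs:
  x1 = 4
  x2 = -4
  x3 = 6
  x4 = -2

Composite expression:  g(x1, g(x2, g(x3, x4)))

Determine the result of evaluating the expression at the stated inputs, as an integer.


192

g(x3, x4) = -12
g(x2, g(x3, x4)) = 48
g(x1, g(x2, g(x3, x4))) = 192


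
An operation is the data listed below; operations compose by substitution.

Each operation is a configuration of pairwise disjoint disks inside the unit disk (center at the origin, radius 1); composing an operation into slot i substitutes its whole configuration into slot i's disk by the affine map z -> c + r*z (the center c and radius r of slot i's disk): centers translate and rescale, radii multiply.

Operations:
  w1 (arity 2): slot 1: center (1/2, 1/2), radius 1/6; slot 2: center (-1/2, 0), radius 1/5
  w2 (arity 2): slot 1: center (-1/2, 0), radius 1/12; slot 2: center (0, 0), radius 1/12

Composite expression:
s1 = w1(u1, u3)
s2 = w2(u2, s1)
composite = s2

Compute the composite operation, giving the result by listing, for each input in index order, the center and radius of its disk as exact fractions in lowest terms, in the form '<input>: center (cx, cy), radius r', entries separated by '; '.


u1: center (1/24, 1/24), radius 1/72; u2: center (-1/2, 0), radius 1/12; u3: center (-1/24, 0), radius 1/60


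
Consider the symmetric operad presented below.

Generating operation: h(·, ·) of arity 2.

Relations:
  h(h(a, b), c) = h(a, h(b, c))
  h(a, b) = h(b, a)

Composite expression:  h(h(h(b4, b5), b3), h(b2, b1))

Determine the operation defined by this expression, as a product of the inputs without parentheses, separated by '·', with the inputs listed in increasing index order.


b1 · b2 · b3 · b4 · b5

With h associative and commutative, the b-input set is all that matters.
h(b4, b5) reduces to b4 · b5
h(h(b4, b5), b3) reduces to b4 · b5 · b3
h(b2, b1) reduces to b2 · b1
h(h(h(b4, b5), b3), h(b2, b1)) reduces to b4 · b5 · b3 · b2 · b1
sorting the factors by input index: b1 · b2 · b3 · b4 · b5


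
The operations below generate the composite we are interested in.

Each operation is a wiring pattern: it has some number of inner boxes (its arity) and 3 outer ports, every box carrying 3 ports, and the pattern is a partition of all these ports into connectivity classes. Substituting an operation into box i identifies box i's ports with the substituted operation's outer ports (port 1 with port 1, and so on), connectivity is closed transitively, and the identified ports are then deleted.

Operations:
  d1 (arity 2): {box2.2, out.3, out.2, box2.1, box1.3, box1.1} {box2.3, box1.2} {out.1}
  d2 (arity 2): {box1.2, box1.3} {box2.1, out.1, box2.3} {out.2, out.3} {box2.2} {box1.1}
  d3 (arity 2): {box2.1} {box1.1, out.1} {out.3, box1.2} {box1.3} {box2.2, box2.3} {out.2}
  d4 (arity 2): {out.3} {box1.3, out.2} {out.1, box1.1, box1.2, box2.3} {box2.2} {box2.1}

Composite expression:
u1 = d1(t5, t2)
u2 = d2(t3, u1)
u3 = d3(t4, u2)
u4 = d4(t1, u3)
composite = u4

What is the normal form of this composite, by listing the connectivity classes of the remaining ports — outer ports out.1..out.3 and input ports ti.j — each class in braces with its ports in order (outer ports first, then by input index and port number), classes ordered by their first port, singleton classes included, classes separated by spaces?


{out.1, t1.1, t1.2, t4.2} {out.2, t1.3} {out.3} {t2.1, t2.2, t5.1, t5.3} {t2.3, t5.2} {t3.1} {t3.2, t3.3} {t4.1} {t4.3}

Connectivity passes through glued d4-boundaries; trace each wire chain.
after d1, the pattern on (t5, t2) reads {out.1} {out.2, out.3, t2.1, t2.2, t5.1, t5.3} {t2.3, t5.2} (out.j = its outer ports)
after d2, the pattern on (t3, t5, t2) reads {out.1, t2.1, t2.2, t5.1, t5.3} {out.2, out.3} {t2.3, t5.2} {t3.1} {t3.2, t3.3} (out.j = its outer ports)
after d3, the pattern on (t4, t3, t5, t2) reads {out.1, t4.1} {out.2} {out.3, t4.2} {t2.1, t2.2, t5.1, t5.3} {t2.3, t5.2} {t3.1} {t3.2, t3.3} {t4.3} (out.j = its outer ports)
after d4, the pattern on (t1, t4, t3, t5, t2) reads {out.1, t1.1, t1.2, t4.2} {out.2, t1.3} {out.3} {t2.1, t2.2, t5.1, t5.3} {t2.3, t5.2} {t3.1} {t3.2, t3.3} {t4.1} {t4.3} (out.j = its outer ports)


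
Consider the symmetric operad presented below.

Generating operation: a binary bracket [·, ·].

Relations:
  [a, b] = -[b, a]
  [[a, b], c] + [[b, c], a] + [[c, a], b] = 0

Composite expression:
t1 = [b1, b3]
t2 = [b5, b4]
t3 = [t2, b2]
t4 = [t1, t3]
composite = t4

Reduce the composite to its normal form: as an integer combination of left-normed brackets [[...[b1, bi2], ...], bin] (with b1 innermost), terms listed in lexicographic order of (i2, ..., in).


[[[[b1, b3], b2], b4], b5] - [[[[b1, b3], b2], b5], b4] - [[[[b1, b3], b4], b5], b2] + [[[[b1, b3], b5], b4], b2]

A multilinear Lie element is pinned by b1-initial words (b1 innermost).
Composite bracket: [[b1, b3], [[b5, b4], b2]]
Under [a, b] = ab - ba we get 16 signed associative words (2^4 = 16).
The b1-initial words carry the normal form:
  the word b1b3b2b4b5 carries sign +1 and contributes +[[[[b1, b3], b2], b4], b5]
  the word b1b3b2b5b4 carries sign -1 and contributes -[[[[b1, b3], b2], b5], b4]
  the word b1b3b4b5b2 carries sign -1 and contributes -[[[[b1, b3], b4], b5], b2]
  the word b1b3b5b4b2 carries sign +1 and contributes +[[[[b1, b3], b5], b4], b2]


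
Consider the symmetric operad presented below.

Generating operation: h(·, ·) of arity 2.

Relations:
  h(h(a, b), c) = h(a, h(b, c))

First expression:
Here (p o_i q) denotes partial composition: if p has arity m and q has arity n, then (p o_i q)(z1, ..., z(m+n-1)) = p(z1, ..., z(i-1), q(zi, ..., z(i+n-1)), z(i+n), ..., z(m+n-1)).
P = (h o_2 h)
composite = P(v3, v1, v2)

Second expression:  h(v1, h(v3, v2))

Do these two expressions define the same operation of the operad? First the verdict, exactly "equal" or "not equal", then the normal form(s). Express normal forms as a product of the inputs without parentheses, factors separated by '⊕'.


not equal; first: v3 ⊕ v1 ⊕ v2; second: v1 ⊕ v3 ⊕ v2

The first composite normalizes to v3 ⊕ v1 ⊕ v2
The second composite normalizes to v1 ⊕ v3 ⊕ v2
The forms do not match — not equal.


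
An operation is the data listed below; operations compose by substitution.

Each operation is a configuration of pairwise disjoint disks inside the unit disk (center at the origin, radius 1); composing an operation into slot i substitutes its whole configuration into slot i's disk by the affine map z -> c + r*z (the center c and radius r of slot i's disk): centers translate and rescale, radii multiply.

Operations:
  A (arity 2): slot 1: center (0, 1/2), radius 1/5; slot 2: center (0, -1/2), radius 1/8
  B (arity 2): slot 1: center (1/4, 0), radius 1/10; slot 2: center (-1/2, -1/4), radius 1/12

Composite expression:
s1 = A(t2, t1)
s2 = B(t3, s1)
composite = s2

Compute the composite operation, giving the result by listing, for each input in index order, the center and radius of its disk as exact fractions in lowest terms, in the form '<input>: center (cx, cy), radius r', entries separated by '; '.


Only the slot chain above each t matters under B; compose those maps.
t3 passes through 1 substitution, ending at center (1/4, 0), radius 1/10
t2 passes through 2 substitutions, ending at center (-1/2, -5/24), radius 1/60
t1 passes through 2 substitutions, ending at center (-1/2, -7/24), radius 1/96

t1: center (-1/2, -7/24), radius 1/96; t2: center (-1/2, -5/24), radius 1/60; t3: center (1/4, 0), radius 1/10


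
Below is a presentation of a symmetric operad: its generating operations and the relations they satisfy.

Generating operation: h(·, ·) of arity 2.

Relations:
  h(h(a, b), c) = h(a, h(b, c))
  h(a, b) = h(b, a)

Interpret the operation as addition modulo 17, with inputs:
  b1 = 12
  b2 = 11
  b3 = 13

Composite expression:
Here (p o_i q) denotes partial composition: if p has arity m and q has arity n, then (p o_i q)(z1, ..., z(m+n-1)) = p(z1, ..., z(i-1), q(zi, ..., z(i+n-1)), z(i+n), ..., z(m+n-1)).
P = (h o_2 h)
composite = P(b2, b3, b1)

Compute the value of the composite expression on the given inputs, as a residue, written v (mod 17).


h(b3, b1) = 8
h(b2, h(b3, b1)) = 2

2 (mod 17)


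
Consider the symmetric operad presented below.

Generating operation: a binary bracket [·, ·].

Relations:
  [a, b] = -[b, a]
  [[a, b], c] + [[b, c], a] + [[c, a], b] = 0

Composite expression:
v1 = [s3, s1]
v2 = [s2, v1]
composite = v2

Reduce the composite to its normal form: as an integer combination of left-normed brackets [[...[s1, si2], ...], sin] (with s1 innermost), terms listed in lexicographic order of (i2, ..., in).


[[s1, s3], s2]

Antisymmetry and Jacobi reduce to s1-anchored left-normed brackets.
Composite bracket: [s2, [s3, s1]]
Expanding via [a, b] = ab - ba: 4 signed words (2^2 = 4).
Only words starting with s1 matter:
  sign of s1s3s2 is +1, so it contributes +[[s1, s3], s2]


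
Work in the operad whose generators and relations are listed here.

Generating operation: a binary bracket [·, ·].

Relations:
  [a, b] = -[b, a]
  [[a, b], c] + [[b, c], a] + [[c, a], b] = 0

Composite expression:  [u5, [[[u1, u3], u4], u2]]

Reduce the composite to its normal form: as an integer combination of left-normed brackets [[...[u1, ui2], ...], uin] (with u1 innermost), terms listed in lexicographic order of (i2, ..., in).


A multilinear Lie element is pinned by u1-initial words (u1 innermost).
Composite bracket: [u5, [[[u1, u3], u4], u2]]
Full expansion: 16 signed words from ab - ba (2^4 = 16).
Words beginning with u1 determine it all:
  from u1u3u4u2u5, sign -1: term -[[[[u1, u3], u4], u2], u5]

-[[[[u1, u3], u4], u2], u5]
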